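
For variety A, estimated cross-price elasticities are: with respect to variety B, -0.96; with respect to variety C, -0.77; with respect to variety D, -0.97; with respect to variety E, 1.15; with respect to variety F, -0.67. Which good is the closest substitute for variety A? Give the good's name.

variety E

Substitutes have ε > 0. Among the positive values, 1.15 (variety E) is largest.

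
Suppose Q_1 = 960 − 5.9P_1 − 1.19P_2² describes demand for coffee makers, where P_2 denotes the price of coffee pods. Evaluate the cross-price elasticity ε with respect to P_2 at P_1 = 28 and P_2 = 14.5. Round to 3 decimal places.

At P_1 = 28 and P_2 = 14.5: Q_1 = 544.602.
∂Q_1/∂P_2 = -2.38P_2 = -2.38(14.5) = -34.5100.
ε = (∂Q_1/∂P_2)(P_2/Q_1) = -34.5100 × (14.5/544.602) ≈ -0.919.
ε < 0: complements.

-0.919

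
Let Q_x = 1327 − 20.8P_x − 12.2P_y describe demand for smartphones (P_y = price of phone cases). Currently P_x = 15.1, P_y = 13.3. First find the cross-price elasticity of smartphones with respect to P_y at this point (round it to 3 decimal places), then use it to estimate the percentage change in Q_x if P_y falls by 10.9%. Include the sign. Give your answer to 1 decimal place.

2.1%

At P_x = 15.1, P_y = 13.3: Q_x = 850.66.
∂Q_x/∂P_y = -12.2.
ε = (∂Q_x/∂P_y)(P_y/Q_x) = -12.2000 × 13.3/850.66 ≈ -0.191.
%ΔQ_x ≈ ε × %ΔP_y = -0.191 × (-10.9%) = 2.1%.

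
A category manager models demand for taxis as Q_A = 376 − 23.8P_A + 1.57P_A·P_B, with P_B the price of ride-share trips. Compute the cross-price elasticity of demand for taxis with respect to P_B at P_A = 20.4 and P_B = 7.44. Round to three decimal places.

1.851

At P_A = 20.4 and P_B = 7.44: Q_A = 128.768.
∂Q_A/∂P_B = 1.57P_A = 1.57(20.4) = 32.0280.
ε = (∂Q_A/∂P_B)(P_B/Q_A) = 32.0280 × (7.44/128.768) ≈ 1.851.
ε > 0: substitutes.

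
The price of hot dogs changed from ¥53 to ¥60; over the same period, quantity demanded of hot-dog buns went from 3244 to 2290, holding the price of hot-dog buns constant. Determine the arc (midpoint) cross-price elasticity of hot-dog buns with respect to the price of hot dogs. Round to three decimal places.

-2.783

ΔQ_A = 2290 − 3244 = -954; ΔP_B = 60 − 53 = 7.
Midpoints: Q̄_A = 2767.0, P̄_B = 56.50.
ε = (ΔQ_A/Q̄_A)/(ΔP_B/P̄_B) = (-954/2767.0)/(7/56.50) ≈ -2.783.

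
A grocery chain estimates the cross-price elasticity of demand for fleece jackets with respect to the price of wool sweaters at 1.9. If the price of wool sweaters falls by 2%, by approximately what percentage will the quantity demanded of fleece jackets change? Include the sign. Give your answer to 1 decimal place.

-3.8%

%ΔQ ≈ ε × %ΔP of wool sweaters = 1.9 × (-2%) = -3.8%.
Demand for fleece jackets falls by about 3.8%.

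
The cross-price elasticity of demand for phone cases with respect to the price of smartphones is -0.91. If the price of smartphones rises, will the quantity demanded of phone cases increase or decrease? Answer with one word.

ε < 0 and the price of smartphones rises, so the quantity of phone cases moves in the opposite direction: it decreases.

decrease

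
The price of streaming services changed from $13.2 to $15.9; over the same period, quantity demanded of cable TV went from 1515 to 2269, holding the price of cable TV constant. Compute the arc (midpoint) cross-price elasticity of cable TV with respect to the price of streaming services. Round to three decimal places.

ΔQ_A = 2269 − 1515 = 754; ΔP_B = 15.9 − 13.2 = 2.7.
Midpoints: Q̄_A = 1892.0, P̄_B = 14.55.
ε = (ΔQ_A/Q̄_A)/(ΔP_B/P̄_B) = (754/1892.0)/(2.7/14.55) ≈ 2.148.
ε > 0: cable TV and streaming services are substitutes.

2.148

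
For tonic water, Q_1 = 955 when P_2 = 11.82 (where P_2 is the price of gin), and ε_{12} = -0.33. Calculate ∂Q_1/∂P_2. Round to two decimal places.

-26.66

ε = (∂Q_1/∂P_2)·(P_2/Q_1) ⇒ ∂Q_1/∂P_2 = ε·Q_1/P_2 = -0.33 × 955/11.82 ≈ -26.66.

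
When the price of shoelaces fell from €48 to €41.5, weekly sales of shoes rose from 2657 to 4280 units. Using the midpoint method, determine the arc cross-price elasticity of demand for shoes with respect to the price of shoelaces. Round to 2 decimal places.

-3.22

ΔQ_A = 4280 − 2657 = 1623; ΔP_B = 41.5 − 48 = -6.5.
Midpoints: Q̄_A = 3468.5, P̄_B = 44.75.
ε = (ΔQ_A/Q̄_A)/(ΔP_B/P̄_B) = (1623/3468.5)/(-6.5/44.75) ≈ -3.22.
ε < 0: shoes and shoelaces are complements.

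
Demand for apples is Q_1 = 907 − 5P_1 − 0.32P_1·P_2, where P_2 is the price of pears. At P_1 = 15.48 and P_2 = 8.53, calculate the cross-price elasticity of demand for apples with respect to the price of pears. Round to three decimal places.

At P_1 = 15.48 and P_2 = 8.53: Q_1 = 787.346.
∂Q_1/∂P_2 = -0.32P_1 = -0.32(15.48) = -4.9536.
ε = (∂Q_1/∂P_2)(P_2/Q_1) = -4.9536 × (8.53/787.346) ≈ -0.054.
ε < 0: complements.

-0.054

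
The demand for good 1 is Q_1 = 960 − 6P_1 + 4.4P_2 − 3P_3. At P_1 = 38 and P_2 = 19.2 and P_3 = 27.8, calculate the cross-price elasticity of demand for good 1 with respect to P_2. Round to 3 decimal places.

At P_1 = 38 and P_2 = 19.2 and P_3 = 27.8: Q_1 = 733.08.
∂Q_1/∂P_2 = 4.4.
ε = (∂Q_1/∂P_2)(P_2/Q_1) = 4.4 × (19.2/733.08) ≈ 0.115.
Since ε > 0, good 1 and good 2 are substitutes.

0.115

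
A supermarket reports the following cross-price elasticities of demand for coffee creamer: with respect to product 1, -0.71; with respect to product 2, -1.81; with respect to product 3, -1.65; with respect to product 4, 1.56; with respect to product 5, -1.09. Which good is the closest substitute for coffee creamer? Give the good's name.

product 4

Substitutes have ε > 0. Among the positive values, 1.56 (product 4) is largest.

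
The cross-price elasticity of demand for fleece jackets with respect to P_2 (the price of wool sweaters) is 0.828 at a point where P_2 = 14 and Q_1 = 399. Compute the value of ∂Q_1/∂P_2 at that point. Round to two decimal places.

ε = (∂Q_1/∂P_2)·(P_2/Q_1) ⇒ ∂Q_1/∂P_2 = ε·Q_1/P_2 = 0.828 × 399/14 ≈ 23.60.

23.60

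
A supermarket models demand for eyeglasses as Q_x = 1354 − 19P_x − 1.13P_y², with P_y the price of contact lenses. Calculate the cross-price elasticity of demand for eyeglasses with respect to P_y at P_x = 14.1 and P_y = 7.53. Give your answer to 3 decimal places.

-0.125

At P_x = 14.1 and P_y = 7.53: Q_x = 1022.028.
∂Q_x/∂P_y = -2.26P_y = -2.26(7.53) = -17.0178.
ε = (∂Q_x/∂P_y)(P_y/Q_x) = -17.0178 × (7.53/1022.028) ≈ -0.125.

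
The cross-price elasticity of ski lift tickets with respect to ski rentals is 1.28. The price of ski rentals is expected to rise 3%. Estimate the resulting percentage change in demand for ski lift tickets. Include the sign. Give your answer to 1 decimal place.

3.8%

%ΔQ ≈ ε × %ΔP of ski rentals = 1.28 × (3%) = 3.8%.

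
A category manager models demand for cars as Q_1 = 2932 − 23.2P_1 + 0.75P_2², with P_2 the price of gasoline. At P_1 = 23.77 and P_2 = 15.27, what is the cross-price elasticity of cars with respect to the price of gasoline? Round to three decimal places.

0.137

At P_1 = 23.77 and P_2 = 15.27: Q_1 = 2555.416.
∂Q_1/∂P_2 = 1.5P_2 = 1.5(15.27) = 22.9050.
ε = (∂Q_1/∂P_2)(P_2/Q_1) = 22.9050 × (15.27/2555.416) ≈ 0.137.
ε > 0: substitutes.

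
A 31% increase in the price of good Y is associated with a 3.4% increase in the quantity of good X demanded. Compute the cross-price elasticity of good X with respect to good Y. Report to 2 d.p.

0.11

ε = (%ΔQ of good X) / (%ΔP of good Y) = (3.4%) / (31%) ≈ 0.11.
Positive cross-price elasticity: substitutes.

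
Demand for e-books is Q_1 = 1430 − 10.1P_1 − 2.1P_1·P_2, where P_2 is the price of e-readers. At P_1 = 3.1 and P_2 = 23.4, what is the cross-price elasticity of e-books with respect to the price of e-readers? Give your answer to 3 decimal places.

At P_1 = 3.1 and P_2 = 23.4: Q_1 = 1246.356.
∂Q_1/∂P_2 = -2.1P_1 = -2.1(3.1) = -6.5100.
ε = (∂Q_1/∂P_2)(P_2/Q_1) = -6.5100 × (23.4/1246.356) ≈ -0.122.

-0.122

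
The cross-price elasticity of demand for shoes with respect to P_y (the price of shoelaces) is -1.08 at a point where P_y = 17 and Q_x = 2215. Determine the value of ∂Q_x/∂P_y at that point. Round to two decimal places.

ε = (∂Q_x/∂P_y)·(P_y/Q_x) ⇒ ∂Q_x/∂P_y = ε·Q_x/P_y = -1.08 × 2215/17 ≈ -140.72.

-140.72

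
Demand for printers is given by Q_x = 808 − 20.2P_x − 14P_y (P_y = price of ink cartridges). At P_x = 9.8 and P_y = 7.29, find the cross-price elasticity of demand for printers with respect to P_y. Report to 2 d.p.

At P_x = 9.8 and P_y = 7.29: Q_x = 507.98.
∂Q_x/∂P_y = -14.
ε = (∂Q_x/∂P_y)(P_y/Q_x) = -14 × (7.29/507.98) ≈ -0.20.
Since ε < 0, printers and ink cartridges are complements.

-0.20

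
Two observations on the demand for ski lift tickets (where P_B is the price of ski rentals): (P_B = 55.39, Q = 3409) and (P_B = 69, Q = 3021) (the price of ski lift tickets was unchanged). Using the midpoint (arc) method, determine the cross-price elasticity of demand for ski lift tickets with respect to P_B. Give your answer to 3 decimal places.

-0.552

ΔQ_A = 3021 − 3409 = -388; ΔP_B = 69 − 55.39 = 13.61.
Midpoints: Q̄_A = 3215.0, P̄_B = 62.20.
ε = (ΔQ_A/Q̄_A)/(ΔP_B/P̄_B) = (-388/3215.0)/(13.61/62.20) ≈ -0.552.
ε < 0: ski lift tickets and ski rentals are complements.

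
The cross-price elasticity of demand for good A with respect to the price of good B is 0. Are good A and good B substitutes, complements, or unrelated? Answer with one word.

unrelated

ε = 0: demand for good A does not respond to good B's price; the goods are unrelated.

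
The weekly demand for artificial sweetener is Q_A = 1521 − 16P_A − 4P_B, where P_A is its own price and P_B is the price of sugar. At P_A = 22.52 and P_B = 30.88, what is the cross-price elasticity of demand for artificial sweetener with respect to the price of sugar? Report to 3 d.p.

At P_A = 22.52 and P_B = 30.88: Q_A = 1037.16.
∂Q_A/∂P_B = -4.
ε = (∂Q_A/∂P_B)(P_B/Q_A) = -4 × (30.88/1037.16) ≈ -0.119.
Since ε < 0, artificial sweetener and sugar are complements.

-0.119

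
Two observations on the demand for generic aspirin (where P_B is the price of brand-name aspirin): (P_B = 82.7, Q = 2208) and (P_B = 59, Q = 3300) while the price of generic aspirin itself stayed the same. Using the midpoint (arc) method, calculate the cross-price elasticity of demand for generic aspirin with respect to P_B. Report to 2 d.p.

-1.19

ΔQ_A = 3300 − 2208 = 1092; ΔP_B = 59 − 82.7 = -23.7.
Midpoints: Q̄_A = 2754.0, P̄_B = 70.85.
ε = (ΔQ_A/Q̄_A)/(ΔP_B/P̄_B) = (1092/2754.0)/(-23.7/70.85) ≈ -1.19.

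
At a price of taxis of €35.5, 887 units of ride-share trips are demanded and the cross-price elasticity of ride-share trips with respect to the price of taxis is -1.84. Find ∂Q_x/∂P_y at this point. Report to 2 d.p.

ε = (∂Q_x/∂P_y)·(P_y/Q_x) ⇒ ∂Q_x/∂P_y = ε·Q_x/P_y = -1.84 × 887/35.5 ≈ -45.97.

-45.97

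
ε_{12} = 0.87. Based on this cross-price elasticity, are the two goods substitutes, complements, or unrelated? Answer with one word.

substitutes

ε = 0.87 > 0, so a higher price of good 2 raises demand for good 1: substitutes.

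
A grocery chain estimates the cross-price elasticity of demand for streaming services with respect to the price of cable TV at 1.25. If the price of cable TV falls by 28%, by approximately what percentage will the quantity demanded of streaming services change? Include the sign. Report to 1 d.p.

-35.0%

%ΔQ ≈ ε × %ΔP of cable TV = 1.25 × (-28%) = -35.0%.
Demand for streaming services falls by about 35.0%.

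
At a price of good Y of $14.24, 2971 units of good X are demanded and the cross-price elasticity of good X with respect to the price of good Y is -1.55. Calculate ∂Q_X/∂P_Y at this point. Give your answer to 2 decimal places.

ε = (∂Q_X/∂P_Y)·(P_Y/Q_X) ⇒ ∂Q_X/∂P_Y = ε·Q_X/P_Y = -1.55 × 2971/14.24 ≈ -323.39.

-323.39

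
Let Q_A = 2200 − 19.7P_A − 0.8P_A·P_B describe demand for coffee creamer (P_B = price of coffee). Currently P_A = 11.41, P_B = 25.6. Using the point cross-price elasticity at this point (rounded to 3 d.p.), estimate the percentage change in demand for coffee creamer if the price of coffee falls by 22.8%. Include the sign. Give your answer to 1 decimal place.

3.1%

At P_A = 11.41, P_B = 25.6: Q_A = 1741.546.
∂Q_A/∂P_B = -0.8P_A = -9.1280.
ε = (∂Q_A/∂P_B)(P_B/Q_A) = -9.1280 × 25.6/1741.546 ≈ -0.134.
%ΔQ_A ≈ ε × %ΔP_B = -0.134 × (-22.8%) = 3.1%.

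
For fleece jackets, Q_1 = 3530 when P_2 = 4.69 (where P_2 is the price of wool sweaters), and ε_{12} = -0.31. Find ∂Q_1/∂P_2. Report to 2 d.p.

-233.33

ε = (∂Q_1/∂P_2)·(P_2/Q_1) ⇒ ∂Q_1/∂P_2 = ε·Q_1/P_2 = -0.31 × 3530/4.69 ≈ -233.33.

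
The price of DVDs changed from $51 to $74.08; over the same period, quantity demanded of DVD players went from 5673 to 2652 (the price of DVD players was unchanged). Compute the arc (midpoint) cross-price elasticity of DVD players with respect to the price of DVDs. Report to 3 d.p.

ΔQ_A = 2652 − 5673 = -3021; ΔP_B = 74.08 − 51 = 23.08.
Midpoints: Q̄_A = 4162.5, P̄_B = 62.54.
ε = (ΔQ_A/Q̄_A)/(ΔP_B/P̄_B) = (-3021/4162.5)/(23.08/62.54) ≈ -1.967.
ε < 0: DVD players and DVDs are complements.

-1.967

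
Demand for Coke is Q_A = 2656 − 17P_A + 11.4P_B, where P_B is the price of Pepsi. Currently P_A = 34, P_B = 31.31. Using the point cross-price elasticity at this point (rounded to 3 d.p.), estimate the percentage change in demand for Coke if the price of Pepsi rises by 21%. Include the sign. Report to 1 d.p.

At P_A = 34, P_B = 31.31: Q_A = 2434.934.
∂Q_A/∂P_B = 11.4.
ε = (∂Q_A/∂P_B)(P_B/Q_A) = 11.4000 × 31.31/2434.934 ≈ 0.147.
%ΔQ_A ≈ ε × %ΔP_B = 0.147 × (21%) = 3.1%.

3.1%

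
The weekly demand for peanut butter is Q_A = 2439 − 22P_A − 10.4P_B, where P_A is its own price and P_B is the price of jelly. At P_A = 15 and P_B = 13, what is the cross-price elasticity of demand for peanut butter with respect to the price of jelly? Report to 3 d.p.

-0.068

At P_A = 15 and P_B = 13: Q_A = 1973.8.
∂Q_A/∂P_B = -10.4.
ε = (∂Q_A/∂P_B)(P_B/Q_A) = -10.4 × (13/1973.8) ≈ -0.068.
Since ε < 0, peanut butter and jelly are complements.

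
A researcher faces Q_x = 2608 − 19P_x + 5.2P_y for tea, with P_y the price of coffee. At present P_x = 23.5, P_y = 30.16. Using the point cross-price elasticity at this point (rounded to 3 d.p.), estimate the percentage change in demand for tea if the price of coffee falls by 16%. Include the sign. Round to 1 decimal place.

At P_x = 23.5, P_y = 30.16: Q_x = 2318.332.
∂Q_x/∂P_y = 5.2.
ε = (∂Q_x/∂P_y)(P_y/Q_x) = 5.2000 × 30.16/2318.332 ≈ 0.068.
%ΔQ_x ≈ ε × %ΔP_y = 0.068 × (-16%) = -1.1%.

-1.1%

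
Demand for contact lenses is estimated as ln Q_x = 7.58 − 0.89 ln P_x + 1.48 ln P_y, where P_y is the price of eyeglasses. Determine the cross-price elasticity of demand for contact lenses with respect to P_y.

1.48

In a log-linear (constant-elasticity) demand function, the coefficient on ln P_y is the cross-price elasticity.
ε = 1.48. Positive, so contact lenses and eyeglasses are substitutes.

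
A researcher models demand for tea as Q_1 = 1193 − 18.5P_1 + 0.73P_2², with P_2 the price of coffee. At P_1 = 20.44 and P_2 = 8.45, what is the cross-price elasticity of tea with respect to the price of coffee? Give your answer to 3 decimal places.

At P_1 = 20.44 and P_2 = 8.45: Q_1 = 866.984.
∂Q_1/∂P_2 = 1.46P_2 = 1.46(8.45) = 12.3370.
ε = (∂Q_1/∂P_2)(P_2/Q_1) = 12.3370 × (8.45/866.984) ≈ 0.120.

0.120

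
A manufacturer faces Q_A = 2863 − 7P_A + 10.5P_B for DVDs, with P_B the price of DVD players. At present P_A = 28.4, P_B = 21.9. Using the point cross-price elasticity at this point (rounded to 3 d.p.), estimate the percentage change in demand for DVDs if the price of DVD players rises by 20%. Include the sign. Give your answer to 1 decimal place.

1.6%

At P_A = 28.4, P_B = 21.9: Q_A = 2894.15.
∂Q_A/∂P_B = 10.5.
ε = (∂Q_A/∂P_B)(P_B/Q_A) = 10.5000 × 21.9/2894.15 ≈ 0.079.
%ΔQ_A ≈ ε × %ΔP_B = 0.079 × (20%) = 1.6%.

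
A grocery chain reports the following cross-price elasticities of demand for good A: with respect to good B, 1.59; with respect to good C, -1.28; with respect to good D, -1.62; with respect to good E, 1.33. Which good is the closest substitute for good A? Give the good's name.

Substitutes have ε > 0. Among the positive values, 1.59 (good B) is largest.

good B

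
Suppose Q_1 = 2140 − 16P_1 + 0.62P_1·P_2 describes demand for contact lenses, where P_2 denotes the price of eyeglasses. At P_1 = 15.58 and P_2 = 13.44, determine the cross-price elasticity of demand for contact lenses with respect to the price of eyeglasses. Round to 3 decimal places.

0.064

At P_1 = 15.58 and P_2 = 13.44: Q_1 = 2020.545.
∂Q_1/∂P_2 = 0.62P_1 = 0.62(15.58) = 9.6596.
ε = (∂Q_1/∂P_2)(P_2/Q_1) = 9.6596 × (13.44/2020.545) ≈ 0.064.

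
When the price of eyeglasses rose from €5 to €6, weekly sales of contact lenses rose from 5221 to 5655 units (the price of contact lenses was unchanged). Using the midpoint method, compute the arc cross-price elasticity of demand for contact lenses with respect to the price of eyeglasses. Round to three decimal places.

0.439

ΔQ_A = 5655 − 5221 = 434; ΔP_B = 6 − 5 = 1.
Midpoints: Q̄_A = 5438.0, P̄_B = 5.50.
ε = (ΔQ_A/Q̄_A)/(ΔP_B/P̄_B) = (434/5438.0)/(1/5.50) ≈ 0.439.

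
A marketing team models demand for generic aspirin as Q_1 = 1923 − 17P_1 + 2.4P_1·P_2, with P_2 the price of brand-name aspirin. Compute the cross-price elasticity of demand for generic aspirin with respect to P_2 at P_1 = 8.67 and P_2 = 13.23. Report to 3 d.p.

0.134

At P_1 = 8.67 and P_2 = 13.23: Q_1 = 2050.900.
∂Q_1/∂P_2 = 2.4P_1 = 2.4(8.67) = 20.8080.
ε = (∂Q_1/∂P_2)(P_2/Q_1) = 20.8080 × (13.23/2050.900) ≈ 0.134.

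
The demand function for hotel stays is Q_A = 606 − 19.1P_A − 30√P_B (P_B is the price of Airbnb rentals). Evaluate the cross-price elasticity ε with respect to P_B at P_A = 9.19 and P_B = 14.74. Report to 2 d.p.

-0.18

At P_A = 9.19 and P_B = 14.74: Q_A = 315.293.
∂Q_A/∂P_B = -30/(2√P_B) = -30/(2√14.74) = -3.9070.
ε = (∂Q_A/∂P_B)(P_B/Q_A) = -3.9070 × (14.74/315.293) ≈ -0.18.
ε < 0: complements.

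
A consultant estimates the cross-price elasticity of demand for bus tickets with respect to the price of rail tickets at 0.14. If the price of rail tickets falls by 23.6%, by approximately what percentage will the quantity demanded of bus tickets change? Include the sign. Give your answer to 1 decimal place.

-3.3%

%ΔQ ≈ ε × %ΔP of rail tickets = 0.14 × (-23.6%) = -3.3%.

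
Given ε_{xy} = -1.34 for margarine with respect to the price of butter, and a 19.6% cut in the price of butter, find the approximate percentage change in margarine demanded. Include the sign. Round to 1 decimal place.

26.3%

%ΔQ ≈ ε × %ΔP of butter = -1.34 × (-19.6%) = 26.3%.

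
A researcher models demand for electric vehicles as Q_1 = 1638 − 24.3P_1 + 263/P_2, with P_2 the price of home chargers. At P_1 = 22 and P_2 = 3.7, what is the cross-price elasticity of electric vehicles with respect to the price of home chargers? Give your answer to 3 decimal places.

At P_1 = 22 and P_2 = 3.7: Q_1 = 1174.481.
∂Q_1/∂P_2 = −263/P_2² = -19.2111.
ε = (∂Q_1/∂P_2)(P_2/Q_1) = -19.2111 × (3.7/1174.481) ≈ -0.061.
ε < 0: complements.

-0.061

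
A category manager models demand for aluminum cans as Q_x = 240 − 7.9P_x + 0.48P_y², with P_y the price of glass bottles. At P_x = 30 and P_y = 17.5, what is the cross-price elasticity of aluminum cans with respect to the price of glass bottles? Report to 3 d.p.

1.960

At P_x = 30 and P_y = 17.5: Q_x = 150.
∂Q_x/∂P_y = 0.96P_y = 0.96(17.5) = 16.8000.
ε = (∂Q_x/∂P_y)(P_y/Q_x) = 16.8000 × (17.5/150) ≈ 1.960.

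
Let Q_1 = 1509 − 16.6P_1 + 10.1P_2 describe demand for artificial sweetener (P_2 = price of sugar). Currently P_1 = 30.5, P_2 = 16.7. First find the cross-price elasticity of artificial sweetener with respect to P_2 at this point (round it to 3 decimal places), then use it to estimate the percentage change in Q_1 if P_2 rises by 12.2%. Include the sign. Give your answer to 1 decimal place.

At P_1 = 30.5, P_2 = 16.7: Q_1 = 1171.37.
∂Q_1/∂P_2 = 10.1.
ε = (∂Q_1/∂P_2)(P_2/Q_1) = 10.1000 × 16.7/1171.37 ≈ 0.144.
%ΔQ_1 ≈ ε × %ΔP_2 = 0.144 × (12.2%) = 1.8%.

1.8%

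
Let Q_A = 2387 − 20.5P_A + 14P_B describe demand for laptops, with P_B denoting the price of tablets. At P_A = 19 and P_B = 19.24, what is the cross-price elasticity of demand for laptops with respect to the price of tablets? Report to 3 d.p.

0.119

At P_A = 19 and P_B = 19.24: Q_A = 2266.86.
∂Q_A/∂P_B = 14.
ε = (∂Q_A/∂P_B)(P_B/Q_A) = 14 × (19.24/2266.86) ≈ 0.119.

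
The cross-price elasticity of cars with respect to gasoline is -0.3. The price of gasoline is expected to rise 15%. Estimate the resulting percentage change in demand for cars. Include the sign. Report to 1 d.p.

%ΔQ ≈ ε × %ΔP of gasoline = -0.3 × (15%) = -4.5%.

-4.5%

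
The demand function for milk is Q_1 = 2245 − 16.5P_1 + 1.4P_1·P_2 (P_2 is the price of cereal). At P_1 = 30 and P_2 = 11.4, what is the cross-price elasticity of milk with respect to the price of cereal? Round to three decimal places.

At P_1 = 30 and P_2 = 11.4: Q_1 = 2228.8.
∂Q_1/∂P_2 = 1.4P_1 = 1.4(30) = 42.0000.
ε = (∂Q_1/∂P_2)(P_2/Q_1) = 42.0000 × (11.4/2228.8) ≈ 0.215.
ε > 0: substitutes.

0.215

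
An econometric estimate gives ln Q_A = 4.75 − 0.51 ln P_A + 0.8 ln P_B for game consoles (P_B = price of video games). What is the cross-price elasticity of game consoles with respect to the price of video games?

0.80

In a log-linear (constant-elasticity) demand function, the coefficient on ln P_B is the cross-price elasticity.
ε = 0.80. Positive, so game consoles and video games are substitutes.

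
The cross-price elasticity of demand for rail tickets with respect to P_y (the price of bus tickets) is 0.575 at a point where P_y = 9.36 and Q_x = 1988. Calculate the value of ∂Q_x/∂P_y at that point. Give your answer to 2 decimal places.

ε = (∂Q_x/∂P_y)·(P_y/Q_x) ⇒ ∂Q_x/∂P_y = ε·Q_x/P_y = 0.575 × 1988/9.36 ≈ 122.13.

122.13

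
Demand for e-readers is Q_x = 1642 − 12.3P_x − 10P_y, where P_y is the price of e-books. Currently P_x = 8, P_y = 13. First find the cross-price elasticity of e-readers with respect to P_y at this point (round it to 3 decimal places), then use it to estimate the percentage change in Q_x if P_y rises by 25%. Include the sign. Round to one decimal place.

At P_x = 8, P_y = 13: Q_x = 1413.6.
∂Q_x/∂P_y = -10.
ε = (∂Q_x/∂P_y)(P_y/Q_x) = -10.0000 × 13/1413.6 ≈ -0.092.
%ΔQ_x ≈ ε × %ΔP_y = -0.092 × (25%) = -2.3%.

-2.3%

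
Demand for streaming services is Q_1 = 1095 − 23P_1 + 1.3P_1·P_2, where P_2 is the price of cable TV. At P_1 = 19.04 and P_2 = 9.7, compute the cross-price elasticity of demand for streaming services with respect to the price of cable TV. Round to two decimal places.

0.27

At P_1 = 19.04 and P_2 = 9.7: Q_1 = 897.174.
∂Q_1/∂P_2 = 1.3P_1 = 1.3(19.04) = 24.7520.
ε = (∂Q_1/∂P_2)(P_2/Q_1) = 24.7520 × (9.7/897.174) ≈ 0.27.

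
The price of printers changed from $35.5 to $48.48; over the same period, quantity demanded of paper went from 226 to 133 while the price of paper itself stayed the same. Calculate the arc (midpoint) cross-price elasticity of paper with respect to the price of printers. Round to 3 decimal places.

ΔQ_A = 133 − 226 = -93; ΔP_B = 48.48 − 35.5 = 12.98.
Midpoints: Q̄_A = 179.5, P̄_B = 41.99.
ε = (ΔQ_A/Q̄_A)/(ΔP_B/P̄_B) = (-93/179.5)/(12.98/41.99) ≈ -1.676.
ε < 0: paper and printers are complements.

-1.676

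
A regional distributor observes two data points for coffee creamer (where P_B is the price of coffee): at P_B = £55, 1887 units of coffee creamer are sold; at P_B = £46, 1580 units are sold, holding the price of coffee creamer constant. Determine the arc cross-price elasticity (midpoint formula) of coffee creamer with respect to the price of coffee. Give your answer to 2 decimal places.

0.99

ΔQ_A = 1580 − 1887 = -307; ΔP_B = 46 − 55 = -9.
Midpoints: Q̄_A = 1733.5, P̄_B = 50.50.
ε = (ΔQ_A/Q̄_A)/(ΔP_B/P̄_B) = (-307/1733.5)/(-9/50.50) ≈ 0.99.
ε > 0: coffee creamer and coffee are substitutes.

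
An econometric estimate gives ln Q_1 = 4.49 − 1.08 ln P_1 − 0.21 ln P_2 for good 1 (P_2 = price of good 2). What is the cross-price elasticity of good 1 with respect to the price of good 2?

In a log-linear (constant-elasticity) demand function, the coefficient on ln P_2 is the cross-price elasticity.
ε = -0.21. Negative, so good 1 and good 2 are complements.

-0.21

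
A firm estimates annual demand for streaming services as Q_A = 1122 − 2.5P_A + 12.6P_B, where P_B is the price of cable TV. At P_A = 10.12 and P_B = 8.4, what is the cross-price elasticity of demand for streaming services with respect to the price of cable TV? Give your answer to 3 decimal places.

At P_A = 10.12 and P_B = 8.4: Q_A = 1202.54.
∂Q_A/∂P_B = 12.6.
ε = (∂Q_A/∂P_B)(P_B/Q_A) = 12.6 × (8.4/1202.54) ≈ 0.088.

0.088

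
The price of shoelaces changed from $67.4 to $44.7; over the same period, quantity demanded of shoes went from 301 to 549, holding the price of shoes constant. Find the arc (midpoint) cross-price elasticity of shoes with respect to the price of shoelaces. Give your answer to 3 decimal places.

ΔQ_A = 549 − 301 = 248; ΔP_B = 44.7 − 67.4 = -22.7.
Midpoints: Q̄_A = 425.0, P̄_B = 56.05.
ε = (ΔQ_A/Q̄_A)/(ΔP_B/P̄_B) = (248/425.0)/(-22.7/56.05) ≈ -1.441.

-1.441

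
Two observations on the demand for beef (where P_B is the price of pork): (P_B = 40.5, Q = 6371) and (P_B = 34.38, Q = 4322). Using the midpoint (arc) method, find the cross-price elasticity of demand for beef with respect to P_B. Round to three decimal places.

2.345

ΔQ_A = 4322 − 6371 = -2049; ΔP_B = 34.38 − 40.5 = -6.12.
Midpoints: Q̄_A = 5346.5, P̄_B = 37.44.
ε = (ΔQ_A/Q̄_A)/(ΔP_B/P̄_B) = (-2049/5346.5)/(-6.12/37.44) ≈ 2.345.
ε > 0: beef and pork are substitutes.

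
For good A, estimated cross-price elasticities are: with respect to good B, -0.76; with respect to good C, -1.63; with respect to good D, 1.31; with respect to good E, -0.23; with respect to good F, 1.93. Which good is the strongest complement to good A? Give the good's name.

good C

Complements have ε < 0. The most negative value is -1.63 (good C).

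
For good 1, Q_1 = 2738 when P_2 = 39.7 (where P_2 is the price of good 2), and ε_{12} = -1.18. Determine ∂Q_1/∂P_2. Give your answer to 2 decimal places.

-81.38

ε = (∂Q_1/∂P_2)·(P_2/Q_1) ⇒ ∂Q_1/∂P_2 = ε·Q_1/P_2 = -1.18 × 2738/39.7 ≈ -81.38.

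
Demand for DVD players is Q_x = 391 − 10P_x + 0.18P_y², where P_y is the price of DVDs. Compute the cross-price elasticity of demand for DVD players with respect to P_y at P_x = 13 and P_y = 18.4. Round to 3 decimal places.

At P_x = 13 and P_y = 18.4: Q_x = 321.941.
∂Q_x/∂P_y = 0.36P_y = 0.36(18.4) = 6.6240.
ε = (∂Q_x/∂P_y)(P_y/Q_x) = 6.6240 × (18.4/321.941) ≈ 0.379.
ε > 0: substitutes.

0.379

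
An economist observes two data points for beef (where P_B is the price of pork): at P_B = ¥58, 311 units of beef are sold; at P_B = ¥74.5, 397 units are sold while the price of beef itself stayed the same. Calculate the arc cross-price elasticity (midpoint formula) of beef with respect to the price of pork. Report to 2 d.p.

0.98

ΔQ_A = 397 − 311 = 86; ΔP_B = 74.5 − 58 = 16.5.
Midpoints: Q̄_A = 354.0, P̄_B = 66.25.
ε = (ΔQ_A/Q̄_A)/(ΔP_B/P̄_B) = (86/354.0)/(16.5/66.25) ≈ 0.98.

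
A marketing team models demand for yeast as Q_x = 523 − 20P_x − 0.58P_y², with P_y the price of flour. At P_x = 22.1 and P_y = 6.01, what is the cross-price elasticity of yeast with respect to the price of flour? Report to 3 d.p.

At P_x = 22.1 and P_y = 6.01: Q_x = 60.050.
∂Q_x/∂P_y = -1.16P_y = -1.16(6.01) = -6.9716.
ε = (∂Q_x/∂P_y)(P_y/Q_x) = -6.9716 × (6.01/60.050) ≈ -0.698.

-0.698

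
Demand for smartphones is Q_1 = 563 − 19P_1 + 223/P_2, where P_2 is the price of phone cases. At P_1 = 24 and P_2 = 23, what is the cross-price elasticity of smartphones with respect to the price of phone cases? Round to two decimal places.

At P_1 = 24 and P_2 = 23: Q_1 = 116.696.
∂Q_1/∂P_2 = −223/P_2² = -0.4216.
ε = (∂Q_1/∂P_2)(P_2/Q_1) = -0.4216 × (23/116.696) ≈ -0.08.

-0.08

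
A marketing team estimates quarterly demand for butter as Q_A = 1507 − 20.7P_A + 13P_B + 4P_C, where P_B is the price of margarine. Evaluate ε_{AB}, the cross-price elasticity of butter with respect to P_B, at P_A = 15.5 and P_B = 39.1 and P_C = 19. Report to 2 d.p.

At P_A = 15.5 and P_B = 39.1 and P_C = 19: Q_A = 1770.45.
∂Q_A/∂P_B = 13.
ε = (∂Q_A/∂P_B)(P_B/Q_A) = 13 × (39.1/1770.45) ≈ 0.29.
Since ε > 0, butter and margarine are substitutes.

0.29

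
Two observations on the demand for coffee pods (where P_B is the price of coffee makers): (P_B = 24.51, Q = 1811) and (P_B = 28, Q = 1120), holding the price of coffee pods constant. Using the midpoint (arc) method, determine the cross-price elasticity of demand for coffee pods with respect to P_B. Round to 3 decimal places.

ΔQ_A = 1120 − 1811 = -691; ΔP_B = 28 − 24.51 = 3.49.
Midpoints: Q̄_A = 1465.5, P̄_B = 26.26.
ε = (ΔQ_A/Q̄_A)/(ΔP_B/P̄_B) = (-691/1465.5)/(3.49/26.26) ≈ -3.547.

-3.547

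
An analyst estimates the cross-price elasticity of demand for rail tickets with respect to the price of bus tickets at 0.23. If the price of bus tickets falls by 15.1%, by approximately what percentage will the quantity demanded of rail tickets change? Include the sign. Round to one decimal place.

-3.5%

%ΔQ ≈ ε × %ΔP of bus tickets = 0.23 × (-15.1%) = -3.5%.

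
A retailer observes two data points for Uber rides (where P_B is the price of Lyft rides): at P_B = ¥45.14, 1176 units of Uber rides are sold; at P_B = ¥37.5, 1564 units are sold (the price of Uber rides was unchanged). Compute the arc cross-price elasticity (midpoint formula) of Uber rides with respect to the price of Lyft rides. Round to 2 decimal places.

-1.53

ΔQ_A = 1564 − 1176 = 388; ΔP_B = 37.5 − 45.14 = -7.64.
Midpoints: Q̄_A = 1370.0, P̄_B = 41.32.
ε = (ΔQ_A/Q̄_A)/(ΔP_B/P̄_B) = (388/1370.0)/(-7.64/41.32) ≈ -1.53.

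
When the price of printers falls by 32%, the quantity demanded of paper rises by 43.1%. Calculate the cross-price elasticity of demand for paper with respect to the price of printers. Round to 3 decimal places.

-1.347

ε = (%ΔQ of paper) / (%ΔP of printers) = (43.1%) / (-32%) ≈ -1.347.
Negative cross-price elasticity: complements.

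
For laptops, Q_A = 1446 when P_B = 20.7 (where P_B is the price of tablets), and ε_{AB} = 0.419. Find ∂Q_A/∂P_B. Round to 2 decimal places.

ε = (∂Q_A/∂P_B)·(P_B/Q_A) ⇒ ∂Q_A/∂P_B = ε·Q_A/P_B = 0.419 × 1446/20.7 ≈ 29.27.

29.27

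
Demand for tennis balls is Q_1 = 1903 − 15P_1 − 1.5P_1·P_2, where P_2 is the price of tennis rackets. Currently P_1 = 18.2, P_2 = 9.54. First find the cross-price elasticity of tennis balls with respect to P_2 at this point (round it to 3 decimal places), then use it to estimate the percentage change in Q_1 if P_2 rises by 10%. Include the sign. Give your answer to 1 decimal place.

At P_1 = 18.2, P_2 = 9.54: Q_1 = 1369.558.
∂Q_1/∂P_2 = -1.5P_1 = -27.3000.
ε = (∂Q_1/∂P_2)(P_2/Q_1) = -27.3000 × 9.54/1369.558 ≈ -0.190.
%ΔQ_1 ≈ ε × %ΔP_2 = -0.190 × (10%) = -1.9%.

-1.9%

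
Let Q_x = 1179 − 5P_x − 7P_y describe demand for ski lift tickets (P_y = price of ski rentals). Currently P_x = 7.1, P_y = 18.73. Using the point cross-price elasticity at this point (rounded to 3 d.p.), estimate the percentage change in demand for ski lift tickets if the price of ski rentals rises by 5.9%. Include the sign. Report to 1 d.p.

-0.8%

At P_x = 7.1, P_y = 18.73: Q_x = 1012.39.
∂Q_x/∂P_y = -7.
ε = (∂Q_x/∂P_y)(P_y/Q_x) = -7.0000 × 18.73/1012.39 ≈ -0.130.
%ΔQ_x ≈ ε × %ΔP_y = -0.130 × (5.9%) = -0.8%.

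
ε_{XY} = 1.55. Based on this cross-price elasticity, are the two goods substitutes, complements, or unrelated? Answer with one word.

substitutes

ε = 1.55 > 0, so a higher price of good Y raises demand for good X: substitutes.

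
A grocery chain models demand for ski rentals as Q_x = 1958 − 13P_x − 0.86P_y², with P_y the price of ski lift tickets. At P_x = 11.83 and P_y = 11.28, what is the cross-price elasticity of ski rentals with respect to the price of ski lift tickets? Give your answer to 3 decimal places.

-0.129

At P_x = 11.83 and P_y = 11.28: Q_x = 1694.785.
∂Q_x/∂P_y = -1.72P_y = -1.72(11.28) = -19.4016.
ε = (∂Q_x/∂P_y)(P_y/Q_x) = -19.4016 × (11.28/1694.785) ≈ -0.129.
ε < 0: complements.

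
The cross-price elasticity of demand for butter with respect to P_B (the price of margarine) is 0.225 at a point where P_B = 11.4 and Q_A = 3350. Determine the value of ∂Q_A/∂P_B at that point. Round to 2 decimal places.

66.12

ε = (∂Q_A/∂P_B)·(P_B/Q_A) ⇒ ∂Q_A/∂P_B = ε·Q_A/P_B = 0.225 × 3350/11.4 ≈ 66.12.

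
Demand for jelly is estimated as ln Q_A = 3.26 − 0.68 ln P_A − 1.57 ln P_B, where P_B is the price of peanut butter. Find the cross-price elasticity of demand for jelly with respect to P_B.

-1.57

In a log-linear (constant-elasticity) demand function, the coefficient on ln P_B is the cross-price elasticity.
ε = -1.57. Negative, so jelly and peanut butter are complements.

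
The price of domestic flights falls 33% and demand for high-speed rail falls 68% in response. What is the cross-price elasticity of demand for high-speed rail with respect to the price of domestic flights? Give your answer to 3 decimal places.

ε = (%ΔQ of high-speed rail) / (%ΔP of domestic flights) = (-68%) / (-33%) ≈ 2.061.

2.061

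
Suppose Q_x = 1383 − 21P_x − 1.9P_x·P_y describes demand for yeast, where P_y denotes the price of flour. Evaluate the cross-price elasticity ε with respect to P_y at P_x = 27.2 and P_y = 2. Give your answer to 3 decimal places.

At P_x = 27.2 and P_y = 2: Q_x = 708.44.
∂Q_x/∂P_y = -1.9P_x = -1.9(27.2) = -51.6800.
ε = (∂Q_x/∂P_y)(P_y/Q_x) = -51.6800 × (2/708.44) ≈ -0.146.
ε < 0: complements.

-0.146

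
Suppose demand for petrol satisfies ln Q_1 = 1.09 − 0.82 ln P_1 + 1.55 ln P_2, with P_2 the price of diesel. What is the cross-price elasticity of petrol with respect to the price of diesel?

In a log-linear (constant-elasticity) demand function, the coefficient on ln P_2 is the cross-price elasticity.
ε = 1.55. Positive, so petrol and diesel are substitutes.

1.55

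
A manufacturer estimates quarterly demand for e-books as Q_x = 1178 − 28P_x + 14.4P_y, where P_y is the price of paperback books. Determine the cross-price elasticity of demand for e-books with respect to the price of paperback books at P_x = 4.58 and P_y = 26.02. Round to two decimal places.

0.26

At P_x = 4.58 and P_y = 26.02: Q_x = 1424.448.
∂Q_x/∂P_y = 14.4.
ε = (∂Q_x/∂P_y)(P_y/Q_x) = 14.4 × (26.02/1424.448) ≈ 0.26.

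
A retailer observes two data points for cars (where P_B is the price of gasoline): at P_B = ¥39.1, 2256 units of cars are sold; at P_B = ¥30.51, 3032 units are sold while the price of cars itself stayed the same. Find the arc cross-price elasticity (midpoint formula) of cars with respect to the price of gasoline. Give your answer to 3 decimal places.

-1.189

ΔQ_A = 3032 − 2256 = 776; ΔP_B = 30.51 − 39.1 = -8.59.
Midpoints: Q̄_A = 2644.0, P̄_B = 34.80.
ε = (ΔQ_A/Q̄_A)/(ΔP_B/P̄_B) = (776/2644.0)/(-8.59/34.80) ≈ -1.189.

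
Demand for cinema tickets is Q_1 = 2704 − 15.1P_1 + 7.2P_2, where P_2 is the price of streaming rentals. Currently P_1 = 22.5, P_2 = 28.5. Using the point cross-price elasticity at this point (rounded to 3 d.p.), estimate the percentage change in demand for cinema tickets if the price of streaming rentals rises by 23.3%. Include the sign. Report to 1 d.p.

At P_1 = 22.5, P_2 = 28.5: Q_1 = 2569.45.
∂Q_1/∂P_2 = 7.2.
ε = (∂Q_1/∂P_2)(P_2/Q_1) = 7.2000 × 28.5/2569.45 ≈ 0.080.
%ΔQ_1 ≈ ε × %ΔP_2 = 0.080 × (23.3%) = 1.9%.

1.9%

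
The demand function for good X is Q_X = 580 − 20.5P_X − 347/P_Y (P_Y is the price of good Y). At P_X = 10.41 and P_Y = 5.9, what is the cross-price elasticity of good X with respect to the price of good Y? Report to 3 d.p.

At P_X = 10.41 and P_Y = 5.9: Q_X = 307.781.
∂Q_X/∂P_Y = 347/P_Y² = 9.9684.
ε = (∂Q_X/∂P_Y)(P_Y/Q_X) = 9.9684 × (5.9/307.781) ≈ 0.191.
ε > 0: substitutes.

0.191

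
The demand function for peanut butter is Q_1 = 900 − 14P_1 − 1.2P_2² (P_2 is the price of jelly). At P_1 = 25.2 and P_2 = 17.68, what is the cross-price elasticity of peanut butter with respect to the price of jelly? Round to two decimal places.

-4.36

At P_1 = 25.2 and P_2 = 17.68: Q_1 = 172.101.
∂Q_1/∂P_2 = -2.4P_2 = -2.4(17.68) = -42.4320.
ε = (∂Q_1/∂P_2)(P_2/Q_1) = -42.4320 × (17.68/172.101) ≈ -4.36.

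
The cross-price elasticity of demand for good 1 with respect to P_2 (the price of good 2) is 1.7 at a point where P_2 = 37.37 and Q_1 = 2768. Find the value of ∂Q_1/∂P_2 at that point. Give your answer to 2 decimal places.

ε = (∂Q_1/∂P_2)·(P_2/Q_1) ⇒ ∂Q_1/∂P_2 = ε·Q_1/P_2 = 1.7 × 2768/37.37 ≈ 125.92.

125.92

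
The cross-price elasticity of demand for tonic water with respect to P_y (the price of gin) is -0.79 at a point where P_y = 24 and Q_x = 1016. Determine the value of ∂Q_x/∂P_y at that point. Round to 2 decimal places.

-33.44

ε = (∂Q_x/∂P_y)·(P_y/Q_x) ⇒ ∂Q_x/∂P_y = ε·Q_x/P_y = -0.79 × 1016/24 ≈ -33.44.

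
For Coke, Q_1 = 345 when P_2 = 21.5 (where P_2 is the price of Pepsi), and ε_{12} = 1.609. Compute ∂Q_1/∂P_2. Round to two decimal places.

25.82

ε = (∂Q_1/∂P_2)·(P_2/Q_1) ⇒ ∂Q_1/∂P_2 = ε·Q_1/P_2 = 1.609 × 345/21.5 ≈ 25.82.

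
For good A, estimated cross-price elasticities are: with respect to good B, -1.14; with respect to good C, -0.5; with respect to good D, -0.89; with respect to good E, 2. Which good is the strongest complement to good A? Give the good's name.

Complements have ε < 0. The most negative value is -1.14 (good B).

good B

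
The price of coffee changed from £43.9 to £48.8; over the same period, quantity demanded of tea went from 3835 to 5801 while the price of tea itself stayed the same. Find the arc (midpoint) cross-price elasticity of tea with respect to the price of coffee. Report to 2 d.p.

ΔQ_A = 5801 − 3835 = 1966; ΔP_B = 48.8 − 43.9 = 4.9.
Midpoints: Q̄_A = 4818.0, P̄_B = 46.35.
ε = (ΔQ_A/Q̄_A)/(ΔP_B/P̄_B) = (1966/4818.0)/(4.9/46.35) ≈ 3.86.

3.86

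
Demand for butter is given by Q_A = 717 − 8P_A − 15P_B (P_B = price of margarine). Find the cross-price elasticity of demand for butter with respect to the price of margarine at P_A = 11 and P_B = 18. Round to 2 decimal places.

-0.75

At P_A = 11 and P_B = 18: Q_A = 359.
∂Q_A/∂P_B = -15.
ε = (∂Q_A/∂P_B)(P_B/Q_A) = -15 × (18/359) ≈ -0.75.
Since ε < 0, butter and margarine are complements.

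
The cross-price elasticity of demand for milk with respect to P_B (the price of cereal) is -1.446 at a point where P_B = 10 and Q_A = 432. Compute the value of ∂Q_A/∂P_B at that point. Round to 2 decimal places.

-62.47

ε = (∂Q_A/∂P_B)·(P_B/Q_A) ⇒ ∂Q_A/∂P_B = ε·Q_A/P_B = -1.446 × 432/10 ≈ -62.47.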